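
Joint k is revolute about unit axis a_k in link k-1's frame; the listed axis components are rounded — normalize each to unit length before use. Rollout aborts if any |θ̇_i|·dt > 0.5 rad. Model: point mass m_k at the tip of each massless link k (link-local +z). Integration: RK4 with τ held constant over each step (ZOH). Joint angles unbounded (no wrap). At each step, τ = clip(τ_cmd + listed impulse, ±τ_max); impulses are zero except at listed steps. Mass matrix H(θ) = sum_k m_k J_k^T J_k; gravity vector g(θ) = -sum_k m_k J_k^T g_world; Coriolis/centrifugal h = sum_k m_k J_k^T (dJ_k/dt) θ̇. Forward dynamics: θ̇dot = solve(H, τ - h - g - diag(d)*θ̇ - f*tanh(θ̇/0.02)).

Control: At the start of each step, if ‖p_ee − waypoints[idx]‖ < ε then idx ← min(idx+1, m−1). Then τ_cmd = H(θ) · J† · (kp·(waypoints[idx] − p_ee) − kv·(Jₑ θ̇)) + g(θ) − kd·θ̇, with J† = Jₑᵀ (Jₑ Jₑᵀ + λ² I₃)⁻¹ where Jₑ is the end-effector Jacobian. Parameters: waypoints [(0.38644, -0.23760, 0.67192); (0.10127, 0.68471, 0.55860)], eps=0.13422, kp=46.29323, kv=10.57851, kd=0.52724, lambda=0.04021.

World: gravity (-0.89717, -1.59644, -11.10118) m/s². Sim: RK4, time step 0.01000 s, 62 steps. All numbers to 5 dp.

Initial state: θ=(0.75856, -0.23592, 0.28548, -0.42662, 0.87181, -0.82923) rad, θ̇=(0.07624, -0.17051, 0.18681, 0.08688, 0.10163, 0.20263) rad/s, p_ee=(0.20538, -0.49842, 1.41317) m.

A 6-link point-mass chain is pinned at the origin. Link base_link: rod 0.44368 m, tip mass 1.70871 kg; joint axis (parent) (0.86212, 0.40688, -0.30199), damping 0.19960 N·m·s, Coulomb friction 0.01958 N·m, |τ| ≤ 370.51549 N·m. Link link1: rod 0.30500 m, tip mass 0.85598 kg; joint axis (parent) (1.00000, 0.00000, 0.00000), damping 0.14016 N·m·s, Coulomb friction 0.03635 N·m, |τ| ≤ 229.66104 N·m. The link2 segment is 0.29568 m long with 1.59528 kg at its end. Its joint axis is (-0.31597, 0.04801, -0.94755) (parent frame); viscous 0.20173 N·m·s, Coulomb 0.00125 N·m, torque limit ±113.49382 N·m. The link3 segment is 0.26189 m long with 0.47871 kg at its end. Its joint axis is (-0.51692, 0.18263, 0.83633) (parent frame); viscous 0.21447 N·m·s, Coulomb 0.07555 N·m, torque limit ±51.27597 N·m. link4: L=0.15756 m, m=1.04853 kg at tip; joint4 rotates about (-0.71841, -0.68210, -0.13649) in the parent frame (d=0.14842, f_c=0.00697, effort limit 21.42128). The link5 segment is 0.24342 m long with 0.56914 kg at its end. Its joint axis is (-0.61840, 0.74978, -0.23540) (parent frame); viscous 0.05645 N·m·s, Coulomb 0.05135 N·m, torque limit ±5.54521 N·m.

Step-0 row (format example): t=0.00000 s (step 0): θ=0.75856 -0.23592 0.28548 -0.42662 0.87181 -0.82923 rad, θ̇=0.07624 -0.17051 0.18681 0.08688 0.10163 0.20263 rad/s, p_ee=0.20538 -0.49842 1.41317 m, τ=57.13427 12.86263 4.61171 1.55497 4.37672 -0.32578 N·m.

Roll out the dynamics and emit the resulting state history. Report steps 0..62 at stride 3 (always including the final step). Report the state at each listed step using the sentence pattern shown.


t=0.03000 s (step 3): θ=0.77422 -0.25013 0.29143 -0.42618 0.91436 -0.85074 rad, θ̇=0.91195 -0.74621 0.19288 0.03206 2.48876 -1.30190 rad/s, p_ee=0.21390 -0.48900 1.39987 m, τ=22.89123 2.10608 4.38944 1.19758 1.93012 0.70601 N·m.
t=0.06000 s (step 6): θ=0.80972 -0.27856 0.29908 -0.42436 1.00624 -0.89565 rad, θ̇=1.41134 -1.12453 0.32377 0.12936 3.49098 -1.55600 rad/s, p_ee=0.23045 -0.47693 1.36790 m, τ=-7.75111 -8.29973 4.27916 0.89947 0.73658 0.89963 N·m.
t=0.09000 s (step 9): θ=0.85638 -0.31619 0.31161 -0.41796 1.11590 -0.93957 rad, θ̇=1.67184 -1.37153 0.50970 0.30640 3.74334 -1.32343 rad/s, p_ee=0.25393 -0.46504 1.32582 m, τ=-30.47228 -15.82575 3.81967 0.74456 -0.08098 0.79159 N·m.
t=0.12000 s (step 12): θ=0.90848 -0.36014 0.32950 -0.40667 1.22685 -0.97423 rad, θ̇=1.78496 -1.55137 0.67524 0.44109 3.61821 -0.97955 rad/s, p_ee=0.28147 -0.45351 1.27857 m, τ=-45.47140 -20.20299 2.98468 0.71280 -0.81792 0.59196 N·m.
t=0.15000 s (step 15): θ=0.96253 -0.40884 0.35157 -0.39231 1.33120 -0.99884 rad, θ̇=1.80834 -1.68895 0.78803 0.50858 3.32549 -0.66994 rad/s, p_ee=0.31029 -0.44171 1.22908 m, τ=-54.51427 -22.08074 1.91936 0.73863 -1.52348 0.36865 N·m.
t=0.18000 s (step 18): θ=1.01640 -0.46111 0.37618 -0.37672 1.42570 -1.01519 rad, θ̇=1.77639 -1.79014 0.84704 0.52539 2.97356 -0.43313 rad/s, p_ee=0.33831 -0.42913 1.17915 m, τ=-59.37392 -22.22690 0.77792 0.77251 -2.17020 0.14302 N·m.
t=0.21000 s (step 21): θ=1.06876 -0.51589 0.40188 -0.36109 1.50948 -1.02552 rad, θ̇=1.71051 -1.85641 0.86225 0.51395 2.61550 -0.26669 rad/s, p_ee=0.36414 -0.41553 1.13001 m, τ=-61.41067 -21.26309 -0.32978 0.78961 -2.72442 -0.07527 N·m.
t=0.24000 s (step 24): θ=1.11882 -0.57216 0.42752 -0.34602 1.58277 -1.03174 rad, θ̇=1.62477 -1.88986 0.84448 0.49037 2.27651 -0.15689 rad/s, p_ee=0.38700 -0.40096 1.08254 m, τ=-61.59118 -19.63739 -1.33991 0.78240 -3.16800 -0.27903 N·m.
t=0.27000 s (step 27): θ=1.16614 -0.62898 0.45225 -0.33172 1.64634 -1.03535 rad, θ̇=1.52864 -1.89389 0.80254 0.46377 1.96782 -0.08927 rad/s, p_ee=0.40650 -0.38563 1.03738 m, τ=-60.59557 -17.66260 -2.22199 0.75255 -3.49960 -0.46261 N·m.
t=0.30000 s (step 30): θ=1.21050 -0.68553 0.47546 -0.31822 1.70116 -1.03741 rad, θ̇=1.42853 -1.87256 0.74334 0.43823 1.69347 -0.05208 rad/s, p_ee=0.42257 -0.36983 0.99496 m, τ=-58.90690 -15.55686 -2.96648 0.70564 -3.72955 -0.62213 N·m.
t=0.33000 s (step 33): θ=1.25185 -0.74112 0.49671 -0.30544 1.74827 -1.03871 rad, θ̇=1.32860 -1.83002 0.67255 0.41486 1.45375 -0.03716 rad/s, p_ee=0.43534 -0.35391 0.95555 m, τ=-56.86933 -13.47261 -3.57595 0.64823 -3.87430 -0.75527 N·m.
t=0.36000 s (step 36): θ=1.29025 -0.79516 0.51571 -0.29332 1.78870 -1.03979 rad, θ̇=1.23157 -1.77039 0.59388 0.39499 1.24668 -0.03475 rad/s, p_ee=0.44504 -0.33819 0.91928 m, τ=-54.71484 -11.50687 -4.06065 0.58537 -3.95200 -0.86395 N·m.
t=0.39000 s (step 39): θ=1.32579 -0.84720 0.53228 -0.28175 1.82336 -1.04089 rad, θ̇=1.13901 -1.69741 0.51052 0.37797 1.06921 -0.03846 rad/s, p_ee=0.45199 -0.32297 0.88618 m, τ=-52.60130 -9.72149 -4.43422 0.52183 -3.98013 -0.95066 N·m.
t=0.42000 s (step 42): θ=1.35864 -0.89690 0.54633 -0.27066 1.85311 -1.04217 rad, θ̇=1.05164 -1.61433 0.42580 0.36233 0.91808 -0.04610 rad/s, p_ee=0.45653 -0.30851 0.85622 m, τ=-50.63213 -8.15482 -4.71080 0.46144 -3.97393 -1.01687 N·m.
t=0.45000 s (step 45): θ=1.38895 -0.94398 0.55785 -0.26003 1.87868 -1.04371 rad, θ̇=0.96962 -1.52403 0.34248 0.34724 0.78994 -0.05617 rad/s, p_ee=0.45904 -0.29500 0.82928 m, τ=-48.86382 -6.82319 -4.90434 0.40646 -3.94563 -1.06460 N·m.
t=0.48000 s (step 48): θ=1.41687 -0.98829 0.56691 -0.24985 1.90071 -1.04558 rad, θ̇=0.89283 -1.42906 0.26261 0.33237 0.68146 -0.06707 rad/s, p_ee=0.45985 -0.28260 0.80521 m, τ=-47.31780 -5.72498 -5.02815 0.35792 -3.90449 -1.09649 N·m.
t=0.51000 s (step 51): θ=1.44257 -1.02970 0.57366 -0.24011 1.91974 -1.04776 rad, θ̇=0.82097 -1.33170 0.18761 0.31753 0.58957 -0.07745 rad/s, p_ee=0.45929 -0.27141 0.78385 m, τ=-45.99267 -4.84654 -5.09452 0.31613 -3.85712 -1.11530 N·m.
t=0.54000 s (step 54): θ=1.46257 -1.07537 0.57878 -0.22953 1.94162 -1.04948 rad, θ̇=0.39444 -1.92548 0.19350 0.42958 1.00479 -0.01776 rad/s, p_ee=0.45514 -0.25320 0.76402 m, τ=-163.00971 -96.46316 7.58682 3.01152 -5.32310 1.89736 N·m.
t=0.57000 s (step 57): θ=1.46610 -1.14307 0.58688 -0.21542 1.97380 -1.04948 rad, θ̇=-0.15714 -2.52581 0.37086 0.49983 1.03728 0.00319 rad/s, p_ee=0.44178 -0.20640 0.74348 m, τ=-121.48021 -64.68229 2.92595 1.94624 -5.42875 0.81051 N·m.
t=0.60000 s (step 60): θ=1.45357 -1.22327 0.60094 -0.20056 1.99808 -1.04933 rad, θ̇=-0.67818 -2.76867 0.56618 0.47721 0.52291 -0.01297 rad/s, p_ee=0.42250 -0.13885 0.72360 m, τ=-86.57872 -38.00168 -0.93737 1.18173 -4.76031 -0.08950 N·m.
t=0.62000 s (step 62): θ=1.43672 -1.27879 0.61305 -0.19147 2.00366 -1.04966 rad, θ̇=-1.00755 -2.76671 0.64162 0.42799 0.02679 -0.02958 rad/s, p_ee=0.40739 -0.08617 0.71091 m.


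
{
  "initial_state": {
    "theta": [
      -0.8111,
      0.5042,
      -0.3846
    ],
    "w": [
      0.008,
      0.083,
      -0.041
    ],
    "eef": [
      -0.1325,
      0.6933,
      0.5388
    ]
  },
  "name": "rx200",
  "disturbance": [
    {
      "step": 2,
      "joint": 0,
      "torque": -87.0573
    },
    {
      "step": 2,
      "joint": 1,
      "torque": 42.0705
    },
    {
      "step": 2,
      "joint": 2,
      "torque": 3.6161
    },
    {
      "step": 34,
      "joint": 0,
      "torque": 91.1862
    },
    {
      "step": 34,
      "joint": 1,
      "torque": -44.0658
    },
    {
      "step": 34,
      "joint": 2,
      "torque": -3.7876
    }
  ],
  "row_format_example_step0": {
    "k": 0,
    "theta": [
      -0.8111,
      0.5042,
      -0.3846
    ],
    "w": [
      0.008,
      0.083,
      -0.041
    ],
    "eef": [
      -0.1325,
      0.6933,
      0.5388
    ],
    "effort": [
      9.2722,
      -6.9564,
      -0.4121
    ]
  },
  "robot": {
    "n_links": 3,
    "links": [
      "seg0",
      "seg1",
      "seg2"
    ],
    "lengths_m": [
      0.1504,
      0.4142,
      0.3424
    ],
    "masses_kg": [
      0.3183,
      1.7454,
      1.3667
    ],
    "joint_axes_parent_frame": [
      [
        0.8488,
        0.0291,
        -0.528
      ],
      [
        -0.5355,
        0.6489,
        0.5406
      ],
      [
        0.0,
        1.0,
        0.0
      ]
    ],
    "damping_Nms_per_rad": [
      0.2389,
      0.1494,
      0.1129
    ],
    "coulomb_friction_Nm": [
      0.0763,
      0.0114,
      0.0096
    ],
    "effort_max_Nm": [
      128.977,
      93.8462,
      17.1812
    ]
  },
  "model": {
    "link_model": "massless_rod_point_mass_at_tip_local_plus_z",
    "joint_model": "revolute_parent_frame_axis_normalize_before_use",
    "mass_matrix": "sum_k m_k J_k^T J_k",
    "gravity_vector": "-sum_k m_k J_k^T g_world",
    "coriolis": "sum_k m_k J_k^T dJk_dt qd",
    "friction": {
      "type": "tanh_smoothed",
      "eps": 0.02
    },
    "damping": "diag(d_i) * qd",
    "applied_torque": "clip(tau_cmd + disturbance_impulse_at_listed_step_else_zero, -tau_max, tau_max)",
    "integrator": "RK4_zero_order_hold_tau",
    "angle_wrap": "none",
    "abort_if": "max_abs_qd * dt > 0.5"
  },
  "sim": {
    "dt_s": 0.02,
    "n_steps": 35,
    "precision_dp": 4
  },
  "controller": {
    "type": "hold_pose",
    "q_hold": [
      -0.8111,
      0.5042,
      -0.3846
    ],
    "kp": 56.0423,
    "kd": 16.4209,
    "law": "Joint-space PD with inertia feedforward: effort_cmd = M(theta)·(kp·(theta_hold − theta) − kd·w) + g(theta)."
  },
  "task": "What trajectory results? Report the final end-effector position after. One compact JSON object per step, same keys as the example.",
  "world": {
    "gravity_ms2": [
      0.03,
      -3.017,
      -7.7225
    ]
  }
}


{"k":1,"theta":[-0.811,0.5055,-0.3852],"w":[0.002,0.0485,-0.0171],"eef":[-0.1324,0.6936,0.5384],"effort":[9.1013,-6.7757,-0.369]}
{"k":2,"theta":[-0.811,0.5063,-0.3854],"w":[-0.0006,0.027,-0.0049],"eef":[-0.1323,0.6938,0.5381],"effort":[-78.0897,35.4288,3.2814]}
{"k":3,"theta":[-0.8236,0.5068,-0.3855],"w":[-1.2628,0.0254,0.0001],"eef":[-0.1371,0.6987,0.5303],"effort":[38.5324,-20.9677,-1.5986]}
{"k":4,"theta":[-0.8445,0.5073,-0.3852],"w":[-0.8244,0.0263,0.0199],"eef":[-0.145,0.7067,0.5176],"effort":[30.5693,-17.2269,-1.3534]}
{"k":5,"theta":[-0.8578,0.5078,-0.3849],"w":[-0.508,0.0266,0.0133],"eef":[-0.15,0.7117,0.5092],"effort":[24.6477,-14.3788,-1.1163]}
{"k":6,"theta":[-0.8657,0.5083,-0.3847],"w":[-0.2825,0.0235,0.0032],"eef":[-0.1529,0.7147,0.5042],"effort":[20.2506,-12.2276,-0.9147]}
{"k":7,"theta":[-0.8698,0.5087,-0.3847],"w":[-0.1241,0.0179,-0.0035],"eef":[-0.1545,0.7162,0.5015],"effort":[16.991,-10.6132,-0.7536]}
{"k":8,"theta":[-0.8712,0.509,-0.3848],"w":[-0.0145,0.0112,-0.0062],"eef":[-0.155,0.7167,0.5005],"effort":[14.5814,-9.4083,-0.6289]}
{"k":9,"theta":[-0.8708,0.5091,-0.3849],"w":[0.0548,-0.0025,0.0018],"eef":[-0.1548,0.7166,0.5007],"effort":[12.8426,-8.5144,-0.5332]}
{"k":10,"theta":[-0.8692,0.509,-0.3848],"w":[0.1,-0.0129,0.0077],"eef":[-0.1542,0.7161,0.5017],"effort":[11.5745,-7.8555,-0.4595]}
{"k":11,"theta":[-0.8669,0.5087,-0.3846],"w":[0.1287,-0.0191,0.0107],"eef":[-0.1533,0.7152,0.5033],"effort":[10.6456,-7.3713,-0.4034]}
{"k":12,"theta":[-0.8642,0.5082,-0.3844],"w":[0.1454,-0.0229,0.0123],"eef":[-0.1523,0.7142,0.5051],"effort":[9.9684,-7.0167,-0.3611]}
{"k":13,"theta":[-0.8612,0.5078,-0.3841],"w":[0.1536,-0.0249,0.0131],"eef":[-0.1511,0.713,0.5071],"effort":[9.4781,-6.7585,-0.3293]}
{"k":14,"theta":[-0.8581,0.5073,-0.3839],"w":[0.1558,-0.0257,0.0134],"eef":[-0.1499,0.7118,0.5092],"effort":[9.1261,-6.5716,-0.3052]}
{"k":15,"theta":[-0.855,0.5067,-0.3836],"w":[0.1537,-0.0256,0.0132],"eef":[-0.1488,0.7106,0.5113],"effort":[8.8762,-6.4376,-0.2871]}
{"k":16,"theta":[-0.852,0.5062,-0.3833],"w":[0.1489,-0.025,0.0128],"eef":[-0.1476,0.7094,0.5133],"effort":[8.7014,-6.3426,-0.2733]}
{"k":17,"theta":[-0.8491,0.5057,-0.3831],"w":[0.1423,-0.024,0.0122],"eef":[-0.1465,0.7083,0.5153],"effort":[8.5819,-6.2763,-0.2628]}
{"k":18,"theta":[-0.8463,0.5053,-0.3829],"w":[0.1347,-0.0227,0.0114],"eef":[-0.1454,0.7072,0.5171],"effort":[8.5025,-6.2311,-0.2548]}
{"k":19,"theta":[-0.8437,0.5048,-0.3826],"w":[0.1264,-0.0213,0.0107],"eef":[-0.1445,0.7061,0.5189],"effort":[8.4524,-6.2013,-0.2487]}
{"k":20,"theta":[-0.8412,0.5044,-0.3824],"w":[0.118,-0.0199,0.0099],"eef":[-0.1435,0.7051,0.5205],"effort":[8.4233,-6.1825,-0.2441]}
{"k":21,"theta":[-0.839,0.504,-0.3822],"w":[0.1096,-0.0185,0.0091],"eef":[-0.1427,0.7042,0.522],"effort":[8.4092,-6.1719,-0.2405]}
{"k":22,"theta":[-0.8369,0.5037,-0.3821],"w":[0.1014,-0.0171,0.0085],"eef":[-0.1419,0.7034,0.5234],"effort":[8.4055,-6.1669,-0.2378]}
{"k":23,"theta":[-0.8349,0.5034,-0.3819],"w":[0.0936,-0.0158,0.0078],"eef":[-0.1412,0.7026,0.5247],"effort":[8.4091,-6.1659,-0.2357]}
{"k":24,"theta":[-0.8331,0.5031,-0.3818],"w":[0.0861,-0.0145,0.0073],"eef":[-0.1405,0.7018,0.5259],"effort":[8.4176,-6.1676,-0.2341]}
{"k":25,"theta":[-0.8315,0.5028,-0.3816],"w":[0.0791,-0.0134,0.0068],"eef":[-0.1399,0.7012,0.527],"effort":[8.4292,-6.1712,-0.2329]}
{"k":26,"theta":[-0.8299,0.5025,-0.3815],"w":[0.0726,-0.0123,0.0063],"eef":[-0.1393,0.7005,0.528],"effort":[8.4426,-6.1759,-0.232]}
{"k":27,"theta":[-0.8286,0.5023,-0.3814],"w":[0.0665,-0.0113,0.0059],"eef":[-0.1388,0.7,0.5289],"effort":[8.4569,-6.1814,-0.2314]}
{"k":28,"theta":[-0.8273,0.5021,-0.3812],"w":[0.0608,-0.0104,0.0055],"eef":[-0.1383,0.6994,0.5298],"effort":[8.4716,-6.1872,-0.2309]}
{"k":29,"theta":[-0.8261,0.5019,-0.3811],"w":[0.0556,-0.0096,0.0052],"eef":[-0.1379,0.6989,0.5306],"effort":[8.4861,-6.193,-0.2305]}
{"k":30,"theta":[-0.8251,0.5017,-0.381],"w":[0.0508,-0.0088,0.0049],"eef":[-0.1375,0.6985,0.5313],"effort":[8.5002,-6.1989,-0.2302]}
{"k":31,"theta":[-0.8241,0.5015,-0.3809],"w":[0.0464,-0.0081,0.0046],"eef":[-0.1371,0.6981,0.5319],"effort":[8.5135,-6.2045,-0.2301]}
{"k":32,"theta":[-0.8232,0.5014,-0.3809],"w":[0.0424,-0.0074,0.0043],"eef":[-0.1368,0.6977,0.5325],"effort":[8.526,-6.2099,-0.23]}
{"k":33,"theta":[-0.8224,0.5012,-0.3808],"w":[0.0387,-0.0067,0.004],"eef":[-0.1365,0.6974,0.533],"effort":[8.5376,-6.215,-0.2299]}
{"k":34,"theta":[-0.8216,0.5011,-0.3807],"w":[0.0354,-0.0061,0.0036],"eef":[-0.1362,0.6971,0.5335],"effort":[99.7344,-50.2856,-4.0175]}
{"k":35,"theta":[-0.8077,0.5009,-0.3806],"w":[1.357,-0.0149,0.026],"eef":[-0.1308,0.6917,0.5418]}
{"summary": "final eef position (m): -0.1308 0.6917 0.5418"}


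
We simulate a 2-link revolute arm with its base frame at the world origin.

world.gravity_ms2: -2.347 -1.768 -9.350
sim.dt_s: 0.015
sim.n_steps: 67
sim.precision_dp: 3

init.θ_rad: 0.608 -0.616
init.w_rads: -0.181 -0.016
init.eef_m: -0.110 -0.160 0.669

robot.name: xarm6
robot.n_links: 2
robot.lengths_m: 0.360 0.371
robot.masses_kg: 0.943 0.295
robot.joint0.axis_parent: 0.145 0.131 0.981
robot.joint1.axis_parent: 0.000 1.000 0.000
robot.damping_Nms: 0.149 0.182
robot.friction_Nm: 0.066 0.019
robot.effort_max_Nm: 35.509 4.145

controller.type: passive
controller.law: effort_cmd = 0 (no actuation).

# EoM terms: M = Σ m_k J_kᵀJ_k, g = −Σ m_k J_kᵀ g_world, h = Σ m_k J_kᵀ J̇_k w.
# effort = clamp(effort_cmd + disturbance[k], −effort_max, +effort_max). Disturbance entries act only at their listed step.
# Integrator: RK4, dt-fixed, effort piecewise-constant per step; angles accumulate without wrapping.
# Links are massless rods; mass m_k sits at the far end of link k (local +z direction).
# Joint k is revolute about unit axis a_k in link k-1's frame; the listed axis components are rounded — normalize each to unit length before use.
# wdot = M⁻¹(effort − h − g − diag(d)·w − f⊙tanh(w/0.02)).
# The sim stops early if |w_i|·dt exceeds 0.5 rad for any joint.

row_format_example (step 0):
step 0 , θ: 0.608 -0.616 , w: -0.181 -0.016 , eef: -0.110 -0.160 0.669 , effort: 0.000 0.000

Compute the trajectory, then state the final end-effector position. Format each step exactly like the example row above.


step 1 , θ: 0.606 -0.619 , w: -0.100 -0.319 , eef: -0.111 -0.160 0.668 , effort: 0.000 0.000
step 2 , θ: 0.605 -0.625 , w: -0.031 -0.600 , eef: -0.114 -0.161 0.667 , effort: 0.000 0.000
step 3 , θ: 0.605 -0.636 , w: 0.006 -0.858 , eef: -0.117 -0.163 0.665 , effort: 0.000 0.000
step 4 , θ: 0.605 -0.651 , w: 0.014 -1.095 , eef: -0.120 -0.165 0.662 , effort: 0.000 0.000
step 5 , θ: 0.605 -0.669 , w: 0.014 -1.319 , eef: -0.125 -0.168 0.658 , effort: 0.000 0.000
step 6 , θ: 0.605 -0.691 , w: 0.012 -1.533 , eef: -0.131 -0.171 0.653 , effort: 0.000 0.000
step 7 , θ: 0.606 -0.715 , w: 0.009 -1.737 , eef: -0.137 -0.175 0.648 , effort: 0.000 0.000
step 8 , θ: 0.606 -0.743 , w: 0.006 -1.934 , eef: -0.144 -0.179 0.641 , effort: 0.000 0.000
step 9 , θ: 0.606 -0.773 , w: 0.003 -2.124 , eef: -0.151 -0.183 0.634 , effort: 0.000 0.000
step 10 , θ: 0.606 -0.806 , w: 0.001 -2.308 , eef: -0.160 -0.187 0.626 , effort: 0.000 0.000
step 11 , θ: 0.606 -0.842 , w: -0.002 -2.487 , eef: -0.168 -0.192 0.616 , effort: 0.000 0.000
step 12 , θ: 0.606 -0.881 , w: -0.004 -2.660 , eef: -0.177 -0.196 0.606 , effort: 0.000 0.000
step 13 , θ: 0.606 -0.922 , w: -0.006 -2.828 , eef: -0.186 -0.201 0.595 , effort: 0.000 0.000
step 14 , θ: 0.606 -0.966 , w: -0.009 -2.992 , eef: -0.195 -0.205 0.582 , effort: 0.000 0.000
step 15 , θ: 0.605 -1.012 , w: -0.012 -3.151 , eef: -0.204 -0.210 0.568 , effort: 0.000 0.000
step 16 , θ: 0.605 -1.060 , w: -0.016 -3.304 , eef: -0.213 -0.214 0.554 , effort: 0.000 0.000
step 17 , θ: 0.605 -1.111 , w: -0.020 -3.453 , eef: -0.222 -0.218 0.537 , effort: 0.000 0.000
step 18 , θ: 0.605 -1.164 , w: -0.025 -3.595 , eef: -0.231 -0.221 0.520 , effort: 0.000 0.000
step 19 , θ: 0.604 -1.219 , w: -0.031 -3.731 , eef: -0.239 -0.224 0.502 , effort: 0.000 0.000
step 20 , θ: 0.604 -1.276 , w: -0.038 -3.860 , eef: -0.247 -0.227 0.482 , effort: 0.000 0.000
step 21 , θ: 0.603 -1.335 , w: -0.048 -3.981 , eef: -0.254 -0.228 0.462 , effort: 0.000 0.000
step 22 , θ: 0.602 -1.395 , w: -0.060 -4.094 , eef: -0.260 -0.229 0.440 , effort: 0.000 0.000
step 23 , θ: 0.601 -1.457 , w: -0.074 -4.197 , eef: -0.266 -0.230 0.417 , effort: 0.000 0.000
step 24 , θ: 0.600 -1.521 , w: -0.091 -4.290 , eef: -0.270 -0.229 0.394 , effort: 0.000 0.000
step 25 , θ: 0.598 -1.586 , w: -0.110 -4.371 , eef: -0.273 -0.227 0.370 , effort: 0.000 0.000
step 26 , θ: 0.597 -1.652 , w: -0.132 -4.440 , eef: -0.275 -0.225 0.346 , effort: 0.000 0.000
step 27 , θ: 0.594 -1.719 , w: -0.158 -4.496 , eef: -0.275 -0.221 0.321 , effort: 0.000 0.000
step 28 , θ: 0.592 -1.787 , w: -0.186 -4.539 , eef: -0.275 -0.216 0.296 , effort: 0.000 0.000
step 29 , θ: 0.589 -1.855 , w: -0.217 -4.566 , eef: -0.273 -0.210 0.272 , effort: 0.000 0.000
step 30 , θ: 0.585 -1.924 , w: -0.253 -4.578 , eef: -0.269 -0.203 0.247 , effort: 0.000 0.000
step 31 , θ: 0.581 -1.992 , w: -0.292 -4.574 , eef: -0.264 -0.196 0.223 , effort: 0.000 0.000
step 32 , θ: 0.577 -2.061 , w: -0.335 -4.553 , eef: -0.258 -0.187 0.200 , effort: 0.000 0.000
step 33 , θ: 0.571 -2.129 , w: -0.381 -4.516 , eef: -0.251 -0.177 0.178 , effort: 0.000 0.000
step 34 , θ: 0.565 -2.196 , w: -0.432 -4.463 , eef: -0.242 -0.167 0.156 , effort: 0.000 0.000
step 35 , θ: 0.558 -2.263 , w: -0.486 -4.393 , eef: -0.232 -0.156 0.136 , effort: 0.000 0.000
step 36 , θ: 0.551 -2.328 , w: -0.543 -4.306 , eef: -0.221 -0.145 0.117 , effort: 0.000 0.000
step 37 , θ: 0.542 -2.392 , w: -0.600 -4.205 , eef: -0.210 -0.134 0.100 , effort: 0.000 0.000
step 38 , θ: 0.533 -2.454 , w: -0.656 -4.088 , eef: -0.197 -0.122 0.084 , effort: 0.000 0.000
step 39 , θ: 0.522 -2.514 , w: -0.708 -3.958 , eef: -0.184 -0.110 0.069 , effort: 0.000 0.000
step 40 , θ: 0.511 -2.573 , w: -0.750 -3.816 , eef: -0.171 -0.099 0.056 , effort: 0.000 0.000
step 41 , θ: 0.500 -2.629 , w: -0.778 -3.662 , eef: -0.157 -0.088 0.045 , effort: 0.000 0.000
step 42 , θ: 0.488 -2.683 , w: -0.786 -3.499 , eef: -0.143 -0.077 0.035 , effort: 0.000 0.000
step 43 , θ: 0.476 -2.734 , w: -0.768 -3.327 , eef: -0.130 -0.068 0.026 , effort: 0.000 0.000
step 44 , θ: 0.465 -2.782 , w: -0.721 -3.149 , eef: -0.116 -0.058 0.018 , effort: 0.000 0.000
step 45 , θ: 0.455 -2.828 , w: -0.645 -2.966 , eef: -0.102 -0.050 0.012 , effort: 0.000 0.000
step 46 , θ: 0.446 -2.871 , w: -0.543 -2.779 , eef: -0.089 -0.042 0.007 , effort: 0.000 0.000
step 47 , θ: 0.439 -2.912 , w: -0.426 -2.588 , eef: -0.077 -0.035 0.002 , effort: 0.000 0.000
step 48 , θ: 0.433 -2.949 , w: -0.305 -2.396 , eef: -0.065 -0.029 -0.001 , effort: 0.000 0.000
step 49 , θ: 0.430 -2.983 , w: -0.192 -2.202 , eef: -0.054 -0.024 -0.004 , effort: 0.000 0.000
step 50 , θ: 0.427 -3.015 , w: -0.096 -2.009 , eef: -0.043 -0.019 -0.006 , effort: 0.000 0.000
step 51 , θ: 0.427 -3.044 , w: -0.029 -1.817 , eef: -0.034 -0.014 -0.008 , effort: 0.000 0.000
step 52 , θ: 0.426 -3.070 , w: -0.083 -1.626 , eef: -0.025 -0.010 -0.009 , effort: 0.000 0.000
step 53 , θ: 0.426 -3.093 , w: -0.039 -1.439 , eef: -0.017 -0.007 -0.010 , effort: 0.000 0.000
step 54 , θ: 0.425 -3.113 , w: -0.094 -1.256 , eef: -0.010 -0.004 -0.010 , effort: 0.000 0.000
step 55 , θ: 0.424 -3.130 , w: -0.037 -1.078 , eef: -0.005 -0.001 -0.011 , effort: 0.000 0.000
step 56 , θ: 0.424 -3.145 , w: -0.099 -0.906 , eef: 0.000 0.001 -0.011 , effort: 0.000 0.000
step 57 , θ: 0.423 -3.157 , w: -0.036 -0.740 , eef: 0.005 0.003 -0.011 , effort: 0.000 0.000
step 58 , θ: 0.423 -3.167 , w: -0.098 -0.580 , eef: 0.008 0.004 -0.011 , effort: 0.000 0.000
step 59 , θ: 0.422 -3.175 , w: -0.035 -0.429 , eef: 0.011 0.006 -0.011 , effort: 0.000 0.000
step 60 , θ: 0.422 -3.180 , w: -0.097 -0.284 , eef: 0.012 0.006 -0.011 , effort: 0.000 0.000
step 61 , θ: 0.421 -3.183 , w: -0.035 -0.147 , eef: 0.014 0.007 -0.011 , effort: 0.000 0.000
step 62 , θ: 0.420 -3.185 , w: -0.096 -0.019 , eef: 0.014 0.007 -0.011 , effort: 0.000 0.000
step 63 , θ: 0.420 -3.184 , w: -0.036 0.090 , eef: 0.014 0.007 -0.011 , effort: 0.000 0.000
step 64 , θ: 0.419 -3.182 , w: -0.097 0.190 , eef: 0.013 0.007 -0.011 , effort: 0.000 0.000
step 65 , θ: 0.419 -3.179 , w: -0.036 0.281 , eef: 0.012 0.006 -0.011 , effort: 0.000 0.000
step 66 , θ: 0.418 -3.174 , w: -0.098 0.366 , eef: 0.010 0.005 -0.011 , effort: 0.000 0.000
step 67 , θ: 0.417 -3.168 , w: -0.037 0.442 , eef: 0.008 0.004 -0.011
final eef position (m): 0.008 0.004 -0.011


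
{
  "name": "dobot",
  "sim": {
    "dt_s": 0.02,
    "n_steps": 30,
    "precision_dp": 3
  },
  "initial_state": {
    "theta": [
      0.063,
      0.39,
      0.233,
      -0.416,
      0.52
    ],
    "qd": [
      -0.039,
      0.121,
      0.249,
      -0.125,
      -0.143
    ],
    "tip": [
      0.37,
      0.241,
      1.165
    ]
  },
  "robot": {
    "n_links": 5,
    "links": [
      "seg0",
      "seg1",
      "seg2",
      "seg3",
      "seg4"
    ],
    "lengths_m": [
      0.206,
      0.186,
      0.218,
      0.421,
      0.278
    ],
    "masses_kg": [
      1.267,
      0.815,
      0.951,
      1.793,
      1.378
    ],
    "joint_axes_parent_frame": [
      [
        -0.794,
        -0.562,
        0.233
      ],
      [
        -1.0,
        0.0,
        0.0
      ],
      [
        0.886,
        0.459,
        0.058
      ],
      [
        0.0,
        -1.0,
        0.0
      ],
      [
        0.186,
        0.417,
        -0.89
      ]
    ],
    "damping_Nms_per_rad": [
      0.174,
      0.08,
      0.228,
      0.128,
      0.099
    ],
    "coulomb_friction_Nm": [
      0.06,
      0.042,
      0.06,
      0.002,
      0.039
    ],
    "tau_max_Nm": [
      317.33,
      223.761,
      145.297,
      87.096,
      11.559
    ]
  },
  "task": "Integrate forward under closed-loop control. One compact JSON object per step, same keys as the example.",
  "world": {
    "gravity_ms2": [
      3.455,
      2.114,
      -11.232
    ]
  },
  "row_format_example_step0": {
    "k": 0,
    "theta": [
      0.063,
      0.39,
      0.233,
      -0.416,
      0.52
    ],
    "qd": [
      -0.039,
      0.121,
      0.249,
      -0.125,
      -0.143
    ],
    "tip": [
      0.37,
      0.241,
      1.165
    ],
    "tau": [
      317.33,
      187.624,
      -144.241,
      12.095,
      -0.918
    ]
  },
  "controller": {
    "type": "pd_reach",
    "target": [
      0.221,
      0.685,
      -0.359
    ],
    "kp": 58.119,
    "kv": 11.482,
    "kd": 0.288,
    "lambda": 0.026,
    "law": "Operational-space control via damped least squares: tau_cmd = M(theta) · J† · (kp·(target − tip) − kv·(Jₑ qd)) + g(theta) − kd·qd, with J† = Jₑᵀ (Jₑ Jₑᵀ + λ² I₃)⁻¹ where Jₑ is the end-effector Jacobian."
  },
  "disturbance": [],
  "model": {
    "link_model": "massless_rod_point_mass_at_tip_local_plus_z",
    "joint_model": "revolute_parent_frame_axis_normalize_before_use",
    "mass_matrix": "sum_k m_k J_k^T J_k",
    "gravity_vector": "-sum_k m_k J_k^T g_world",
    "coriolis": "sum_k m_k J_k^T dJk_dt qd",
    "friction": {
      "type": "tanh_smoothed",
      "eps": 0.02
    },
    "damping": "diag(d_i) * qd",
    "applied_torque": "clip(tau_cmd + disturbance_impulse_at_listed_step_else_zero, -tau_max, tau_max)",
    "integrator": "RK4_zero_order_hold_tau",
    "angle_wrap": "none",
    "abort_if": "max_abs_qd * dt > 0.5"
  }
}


{"k":1,"theta":[0.124,0.364,0.261,-0.468,0.599],"qd":[5.926,-2.577,2.511,-4.856,8.003],"tip":[0.372,0.244,1.148],"tau":[231.993,128.08,-96.757,4.847,-2.973]}
{"k":2,"theta":[0.289,0.297,0.35,-0.589,0.739],"qd":[10.281,-3.887,6.333,-6.657,6.914],"tip":[0.365,0.26,1.1],"tau":[106.476,61.661,-40.952,-9.784,-1.75]}
{"k":3,"theta":[0.508,0.214,0.49,-0.717,0.88],"qd":[11.468,-4.358,7.45,-5.924,7.836],"tip":[0.348,0.289,1.027],"tau":[29.866,18.735,-7.765,-13.691,-1.49]}
{"k":4,"theta":[0.738,0.122,0.636,-0.825,1.038],"qd":[11.519,-4.823,7.137,-4.831,8.287],"tip":[0.325,0.326,0.938],"tau":[-14.1,-6.557,8.734,-9.204,-1.176]}
{"k":5,"theta":[0.964,0.021,0.771,-0.911,1.199],"qd":[11.157,-5.154,6.35,-3.836,7.836],"tip":[0.301,0.37,0.841],"tau":[-39.799,-20.294,15.198,-0.748,-0.45]}
{"k":6,"theta":[1.181,-0.081,0.89,-0.978,1.343],"qd":[10.531,-5.094,5.469,-3.013,6.351],"tip":[0.278,0.418,0.742],"tau":[-53.847,-25.841,15.562,8.472,0.739]}
{"k":7,"theta":[1.383,-0.177,0.99,-1.032,1.449],"qd":[9.64,-4.45,4.601,-2.445,3.922],"tip":[0.259,0.469,0.642],"tau":[-58.973,-25.087,12.297,16.003,2.205]}
{"k":8,"theta":[1.564,-0.253,1.074,-1.078,1.5],"qd":[8.479,-3.148,3.727,-2.268,1.007],"tip":[0.243,0.518,0.543],"tau":[-59.11,-21.297,7.757,21.192,3.627]}
{"k":9,"theta":[1.72,-0.298,1.138,-1.126,1.495],"qd":[7.142,-1.448,2.705,-2.577,-1.691],"tip":[0.228,0.563,0.447],"tau":[-59.953,-18.609,4.176,25.272,4.684]}
{"k":10,"theta":[1.849,-0.311,1.18,-1.184,1.439],"qd":[5.866,0.025,1.452,-3.174,-3.826],"tip":[0.214,0.601,0.353],"tau":[-63.448,-18.298,2.718,28.582,5.286]}
{"k":11,"theta":[1.956,-0.302,1.195,-1.253,1.348],"qd":[4.894,0.735,0.088,-3.675,-5.193],"tip":[0.201,0.63,0.264],"tau":[-67.952,-19.347,3.239,30.382,5.434]}
{"k":12,"theta":[2.047,-0.286,1.185,-1.328,1.236],"qd":[4.311,0.67,-0.992,-3.744,-5.814],"tip":[0.187,0.65,0.181],"tau":[-71.029,-20.407,4.687,30.136,5.217]}
{"k":13,"theta":[2.13,-0.277,1.16,-1.399,1.119],"qd":[4.054,0.11,-1.463,-3.311,-5.647],"tip":[0.174,0.662,0.106],"tau":[-71.435,-20.738,5.943,28.257,4.703]}
{"k":14,"theta":[2.21,-0.282,1.131,-1.458,1.011],"qd":[3.961,-0.558,-1.266,-2.523,-4.877],"tip":[0.163,0.667,0.041],"tau":[-69.039,-20.128,6.319,25.699,4.027]}
{"k":15,"theta":[2.288,-0.298,1.111,-1.501,0.921],"qd":[3.867,-1.104,-0.662,-1.642,-3.886],"tip":[0.154,0.668,-0.016],"tau":[-64.806,-18.83,5.827,23.374,3.356]}
{"k":16,"theta":[2.363,-0.323,1.104,-1.526,0.85],"qd":[3.683,-1.455,0.022,-0.884,-3.076],"tip":[0.148,0.666,-0.066],"tau":[-59.865,-17.222,4.829,21.669,2.814]}
{"k":17,"theta":[2.434,-0.354,1.11,-1.538,0.793],"qd":[3.404,-1.658,0.586,-0.332,-2.559],"tip":[0.143,0.662,-0.108],"tau":[-54.953,-15.584,3.68,20.564,2.402]}
{"k":18,"theta":[2.499,-0.389,1.127,-1.541,0.745],"qd":[3.087,-1.783,1.03,0.065,-2.22],"tip":[0.141,0.658,-0.145],"tau":[-50.223,-13.979,2.488,19.886,2.052]}
{"k":19,"theta":[2.558,-0.425,1.151,-1.536,0.703],"qd":[2.767,-1.874,1.364,0.349,-1.971],"tip":[0.141,0.653,-0.177],"tau":[-45.74,-12.432,1.305,19.492,1.725]}
{"k":20,"theta":[2.61,-0.463,1.18,-1.527,0.665],"qd":[2.465,-1.952,1.608,0.558,-1.761],"tip":[0.143,0.648,-0.205],"tau":[-41.52,-10.946,0.144,19.262,1.403]}
{"k":21,"theta":[2.657,-0.503,1.214,-1.514,0.631],"qd":[2.193,-2.023,1.778,0.72,-1.572],"tip":[0.145,0.644,-0.228],"tau":[-37.582,-9.528,-0.99,19.105,1.089]}
{"k":22,"theta":[2.699,-0.544,1.251,-1.499,0.601],"qd":[1.959,-2.09,1.887,0.853,-1.402],"tip":[0.149,0.639,-0.249],"tau":[-33.958,-8.187,-2.086,18.954,0.789]}
{"k":23,"theta":[2.736,-0.586,1.29,-1.48,0.575],"qd":[1.764,-2.152,1.942,0.969,-1.253],"tip":[0.153,0.635,-0.266],"tau":[-30.687,-6.94,-3.131,18.771,0.511]}
{"k":24,"theta":[2.77,-0.629,1.329,-1.46,0.551],"qd":[1.612,-2.21,1.946,1.072,-1.13],"tip":[0.158,0.632,-0.28],"tau":[-27.802,-5.804,-4.112,18.536,0.262]}
{"k":25,"theta":[2.801,-0.674,1.367,-1.437,0.529],"qd":[1.5,-2.263,1.903,1.164,-1.037],"tip":[0.163,0.629,-0.293],"tau":[-25.326,-4.79,-5.017,18.248,0.043]}
{"k":26,"theta":[2.83,-0.72,1.404,-1.413,0.508],"qd":[1.426,-2.311,1.814,1.244,-0.974],"tip":[0.168,0.626,-0.303],"tau":[-23.257,-3.905,-5.842,17.918,-0.143]}
{"k":27,"theta":[2.858,-0.766,1.439,-1.388,0.489],"qd":[1.382,-2.351,1.684,1.308,-0.939],"tip":[0.174,0.625,-0.311],"tau":[-21.573,-3.144,-6.587,17.565,-0.298]}
{"k":28,"theta":[2.886,-0.813,1.471,-1.361,0.47],"qd":[1.363,-2.38,1.521,1.351,-0.928],"tip":[0.179,0.623,-0.319],"tau":[-20.229,-2.497,-7.255,17.207,-0.427]}
{"k":29,"theta":[2.913,-0.861,1.5,-1.334,0.451],"qd":[1.358,-2.393,1.333,1.372,-0.933],"tip":[0.184,0.623,-0.324],"tau":[-19.17,-1.95,-7.853,16.863,-0.534]}
{"k":30,"theta":[2.94,-0.909,1.525,-1.306,0.432],"qd":[1.361,-2.386,1.131,1.37,-0.944],"tip":[0.19,0.622,-0.329]}


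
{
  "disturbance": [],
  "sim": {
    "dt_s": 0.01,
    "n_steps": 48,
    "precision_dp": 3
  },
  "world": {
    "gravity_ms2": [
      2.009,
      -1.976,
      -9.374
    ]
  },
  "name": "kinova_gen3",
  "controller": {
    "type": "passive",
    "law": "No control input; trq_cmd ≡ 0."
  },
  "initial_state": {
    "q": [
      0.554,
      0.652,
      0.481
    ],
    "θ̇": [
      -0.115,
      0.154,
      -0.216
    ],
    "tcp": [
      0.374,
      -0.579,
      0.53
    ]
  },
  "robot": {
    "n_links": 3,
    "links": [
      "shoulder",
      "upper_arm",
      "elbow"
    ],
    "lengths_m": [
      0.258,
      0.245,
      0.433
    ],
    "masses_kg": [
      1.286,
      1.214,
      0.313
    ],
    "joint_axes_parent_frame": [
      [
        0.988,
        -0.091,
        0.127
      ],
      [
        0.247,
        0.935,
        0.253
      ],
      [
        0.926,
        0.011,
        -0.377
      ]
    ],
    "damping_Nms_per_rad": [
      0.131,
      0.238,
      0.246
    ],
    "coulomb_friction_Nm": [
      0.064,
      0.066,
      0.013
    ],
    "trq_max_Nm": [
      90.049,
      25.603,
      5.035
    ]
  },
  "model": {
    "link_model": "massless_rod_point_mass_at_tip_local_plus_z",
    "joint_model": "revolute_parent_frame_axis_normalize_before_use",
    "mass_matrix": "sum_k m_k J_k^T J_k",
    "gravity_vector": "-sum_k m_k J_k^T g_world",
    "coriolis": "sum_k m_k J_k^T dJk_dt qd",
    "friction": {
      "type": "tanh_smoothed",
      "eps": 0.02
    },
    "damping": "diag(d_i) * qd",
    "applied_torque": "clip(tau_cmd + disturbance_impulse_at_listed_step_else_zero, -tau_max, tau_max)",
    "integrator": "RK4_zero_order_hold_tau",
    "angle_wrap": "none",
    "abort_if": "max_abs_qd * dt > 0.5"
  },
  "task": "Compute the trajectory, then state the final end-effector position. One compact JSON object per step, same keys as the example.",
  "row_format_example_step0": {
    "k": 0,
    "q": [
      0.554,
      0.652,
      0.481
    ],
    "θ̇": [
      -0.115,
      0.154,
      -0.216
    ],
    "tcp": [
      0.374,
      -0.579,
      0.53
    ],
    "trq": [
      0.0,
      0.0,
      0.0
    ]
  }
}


{"k":1,"q":[0.554,0.654,0.478],"\u03b8\u0307":[0.055,0.263,-0.297],"tcp":[0.375,-0.578,0.531],"trq":[0.0,0.0,0.0]}
{"k":2,"q":[0.555,0.657,0.475],"\u03b8\u0307":[0.22,0.371,-0.366],"tcp":[0.377,-0.577,0.53],"trq":[0.0,0.0,0.0]}
{"k":3,"q":[0.558,0.662,0.471],"\u03b8\u0307":[0.386,0.478,-0.431],"tcp":[0.38,-0.577,0.528],"trq":[0.0,0.0,0.0]}
{"k":4,"q":[0.563,0.667,0.467],"\u03b8\u0307":[0.553,0.583,-0.491],"tcp":[0.383,-0.577,0.525],"trq":[0.0,0.0,0.0]}
{"k":5,"q":[0.569,0.673,0.461],"\u03b8\u0307":[0.721,0.685,-0.546],"tcp":[0.387,-0.577,0.522],"trq":[0.0,0.0,0.0]}
{"k":6,"q":[0.577,0.681,0.456],"\u03b8\u0307":[0.892,0.785,-0.598],"tcp":[0.391,-0.578,0.517],"trq":[0.0,0.0,0.0]}
{"k":7,"q":[0.587,0.689,0.449],"\u03b8\u0307":[1.066,0.88,-0.647],"tcp":[0.396,-0.579,0.511],"trq":[0.0,0.0,0.0]}
{"k":8,"q":[0.599,0.698,0.443],"\u03b8\u0307":[1.243,0.971,-0.692],"tcp":[0.402,-0.581,0.504],"trq":[0.0,0.0,0.0]}
{"k":9,"q":[0.612,0.708,0.436],"\u03b8\u0307":[1.425,1.056,-0.734],"tcp":[0.408,-0.582,0.496],"trq":[0.0,0.0,0.0]}
{"k":10,"q":[0.627,0.719,0.428],"\u03b8\u0307":[1.612,1.136,-0.773],"tcp":[0.414,-0.584,0.487],"trq":[0.0,0.0,0.0]}
{"k":11,"q":[0.644,0.731,0.42],"\u03b8\u0307":[1.805,1.208,-0.808],"tcp":[0.421,-0.587,0.476],"trq":[0.0,0.0,0.0]}
{"k":12,"q":[0.663,0.743,0.412],"\u03b8\u0307":[2.005,1.272,-0.839],"tcp":[0.429,-0.589,0.465],"trq":[0.0,0.0,0.0]}
{"k":13,"q":[0.684,0.756,0.403],"\u03b8\u0307":[2.211,1.328,-0.867],"tcp":[0.436,-0.592,0.452],"trq":[0.0,0.0,0.0]}
{"k":14,"q":[0.707,0.77,0.395],"\u03b8\u0307":[2.424,1.372,-0.89],"tcp":[0.444,-0.595,0.438],"trq":[0.0,0.0,0.0]}
{"k":15,"q":[0.733,0.784,0.386],"\u03b8\u0307":[2.645,1.405,-0.909],"tcp":[0.452,-0.598,0.423],"trq":[0.0,0.0,0.0]}
{"k":16,"q":[0.76,0.798,0.376],"\u03b8\u0307":[2.874,1.424,-0.924],"tcp":[0.46,-0.601,0.407],"trq":[0.0,0.0,0.0]}
{"k":17,"q":[0.79,0.812,0.367],"\u03b8\u0307":[3.111,1.429,-0.933],"tcp":[0.469,-0.604,0.39],"trq":[0.0,0.0,0.0]}
{"k":18,"q":[0.823,0.826,0.358],"\u03b8\u0307":[3.355,1.416,-0.938],"tcp":[0.477,-0.608,0.371],"trq":[0.0,0.0,0.0]}
{"k":19,"q":[0.857,0.84,0.348],"\u03b8\u0307":[3.607,1.385,-0.939],"tcp":[0.485,-0.611,0.351],"trq":[0.0,0.0,0.0]}
{"k":20,"q":[0.895,0.854,0.339],"\u03b8\u0307":[3.866,1.333,-0.936],"tcp":[0.493,-0.615,0.33],"trq":[0.0,0.0,0.0]}
{"k":21,"q":[0.935,0.867,0.33],"\u03b8\u0307":[4.13,1.258,-0.931],"tcp":[0.501,-0.618,0.308],"trq":[0.0,0.0,0.0]}
{"k":22,"q":[0.977,0.879,0.32],"\u03b8\u0307":[4.399,1.158,-0.925],"tcp":[0.509,-0.621,0.285],"trq":[0.0,0.0,0.0]}
{"k":23,"q":[1.023,0.89,0.311],"\u03b8\u0307":[4.67,1.032,-0.922],"tcp":[0.516,-0.625,0.261],"trq":[0.0,0.0,0.0]}
{"k":24,"q":[1.071,0.9,0.302],"\u03b8\u0307":[4.943,0.877,-0.923],"tcp":[0.523,-0.628,0.235],"trq":[0.0,0.0,0.0]}
{"k":25,"q":[1.122,0.908,0.293],"\u03b8\u0307":[5.213,0.693,-0.934],"tcp":[0.529,-0.631,0.209],"trq":[0.0,0.0,0.0]}
{"k":26,"q":[1.175,0.913,0.283],"\u03b8\u0307":[5.479,0.478,-0.957],"tcp":[0.535,-0.635,0.181],"trq":[0.0,0.0,0.0]}
{"k":27,"q":[1.231,0.917,0.273],"\u03b8\u0307":[5.737,0.233,-0.999],"tcp":[0.54,-0.638,0.152],"trq":[0.0,0.0,0.0]}
{"k":28,"q":[1.29,0.918,0.263],"\u03b8\u0307":[5.984,-0.041,-1.063],"tcp":[0.544,-0.642,0.122],"trq":[0.0,0.0,0.0]}
{"k":29,"q":[1.351,0.916,0.252],"\u03b8\u0307":[6.218,-0.338,-1.158],"tcp":[0.548,-0.646,0.09],"trq":[0.0,0.0,0.0]}
{"k":30,"q":[1.414,0.911,0.24],"\u03b8\u0307":[6.433,-0.661,-1.283],"tcp":[0.55,-0.649,0.058],"trq":[0.0,0.0,0.0]}
{"k":31,"q":[1.479,0.903,0.226],"\u03b8\u0307":[6.628,-1.008,-1.444],"tcp":[0.552,-0.653,0.024],"trq":[0.0,0.0,0.0]}
{"k":32,"q":[1.547,0.891,0.211],"\u03b8\u0307":[6.798,-1.374,-1.641],"tcp":[0.552,-0.657,-0.011],"trq":[0.0,0.0,0.0]}
{"k":33,"q":[1.615,0.875,0.193],"\u03b8\u0307":[6.943,-1.754,-1.874],"tcp":[0.551,-0.661,-0.048],"trq":[0.0,0.0,0.0]}
{"k":34,"q":[1.685,0.856,0.173],"\u03b8\u0307":[7.058,-2.144,-2.14],"tcp":[0.548,-0.665,-0.086],"trq":[0.0,0.0,0.0]}
{"k":35,"q":[1.756,0.832,0.15],"\u03b8\u0307":[7.145,-2.539,-2.433],"tcp":[0.544,-0.668,-0.125],"trq":[0.0,0.0,0.0]}
{"k":36,"q":[1.828,0.805,0.125],"\u03b8\u0307":[7.201,-2.935,-2.742],"tcp":[0.537,-0.671,-0.166],"trq":[0.0,0.0,0.0]}
{"k":37,"q":[1.9,0.774,0.096],"\u03b8\u0307":[7.228,-3.327,-3.054],"tcp":[0.529,-0.673,-0.209],"trq":[0.0,0.0,0.0]}
{"k":38,"q":[1.973,0.739,0.064],"\u03b8\u0307":[7.226,-3.712,-3.352],"tcp":[0.518,-0.674,-0.253],"trq":[0.0,0.0,0.0]}
{"k":39,"q":[2.045,0.699,0.029],"\u03b8\u0307":[7.197,-4.091,-3.618],"tcp":[0.504,-0.674,-0.299],"trq":[0.0,0.0,0.0]}
{"k":40,"q":[2.116,0.657,-0.009],"\u03b8\u0307":[7.144,-4.462,-3.831],"tcp":[0.488,-0.671,-0.346],"trq":[0.0,0.0,0.0]}
{"k":41,"q":[2.187,0.61,-0.048],"\u03b8\u0307":[7.069,-4.827,-3.971],"tcp":[0.468,-0.666,-0.394],"trq":[0.0,0.0,0.0]}
{"k":42,"q":[2.258,0.56,-0.088],"\u03b8\u0307":[6.978,-5.186,-4.022],"tcp":[0.446,-0.658,-0.442],"trq":[0.0,0.0,0.0]}
{"k":43,"q":[2.327,0.507,-0.128],"\u03b8\u0307":[6.875,-5.54,-3.97],"tcp":[0.421,-0.647,-0.491],"trq":[0.0,0.0,0.0]}
{"k":44,"q":[2.395,0.449,-0.167],"\u03b8\u0307":[6.766,-5.886,-3.807],"tcp":[0.392,-0.632,-0.539],"trq":[0.0,0.0,0.0]}
{"k":45,"q":[2.462,0.389,-0.204],"\u03b8\u0307":[6.654,-6.222,-3.532],"tcp":[0.362,-0.612,-0.586],"trq":[0.0,0.0,0.0]}
{"k":46,"q":[2.528,0.325,-0.237],"\u03b8\u0307":[6.547,-6.541,-3.152],"tcp":[0.329,-0.589,-0.632],"trq":[0.0,0.0,0.0]}
{"k":47,"q":[2.593,0.258,-0.266],"\u03b8\u0307":[6.447,-6.833,-2.677],"tcp":[0.294,-0.56,-0.676],"trq":[0.0,0.0,0.0]}
{"k":48,"q":[2.657,0.189,-0.29],"\u03b8\u0307":[6.359,-7.088,-2.126],"tcp":[0.258,-0.528,-0.717]}
{"summary": "final tcp position (m): 0.258 -0.528 -0.717"}


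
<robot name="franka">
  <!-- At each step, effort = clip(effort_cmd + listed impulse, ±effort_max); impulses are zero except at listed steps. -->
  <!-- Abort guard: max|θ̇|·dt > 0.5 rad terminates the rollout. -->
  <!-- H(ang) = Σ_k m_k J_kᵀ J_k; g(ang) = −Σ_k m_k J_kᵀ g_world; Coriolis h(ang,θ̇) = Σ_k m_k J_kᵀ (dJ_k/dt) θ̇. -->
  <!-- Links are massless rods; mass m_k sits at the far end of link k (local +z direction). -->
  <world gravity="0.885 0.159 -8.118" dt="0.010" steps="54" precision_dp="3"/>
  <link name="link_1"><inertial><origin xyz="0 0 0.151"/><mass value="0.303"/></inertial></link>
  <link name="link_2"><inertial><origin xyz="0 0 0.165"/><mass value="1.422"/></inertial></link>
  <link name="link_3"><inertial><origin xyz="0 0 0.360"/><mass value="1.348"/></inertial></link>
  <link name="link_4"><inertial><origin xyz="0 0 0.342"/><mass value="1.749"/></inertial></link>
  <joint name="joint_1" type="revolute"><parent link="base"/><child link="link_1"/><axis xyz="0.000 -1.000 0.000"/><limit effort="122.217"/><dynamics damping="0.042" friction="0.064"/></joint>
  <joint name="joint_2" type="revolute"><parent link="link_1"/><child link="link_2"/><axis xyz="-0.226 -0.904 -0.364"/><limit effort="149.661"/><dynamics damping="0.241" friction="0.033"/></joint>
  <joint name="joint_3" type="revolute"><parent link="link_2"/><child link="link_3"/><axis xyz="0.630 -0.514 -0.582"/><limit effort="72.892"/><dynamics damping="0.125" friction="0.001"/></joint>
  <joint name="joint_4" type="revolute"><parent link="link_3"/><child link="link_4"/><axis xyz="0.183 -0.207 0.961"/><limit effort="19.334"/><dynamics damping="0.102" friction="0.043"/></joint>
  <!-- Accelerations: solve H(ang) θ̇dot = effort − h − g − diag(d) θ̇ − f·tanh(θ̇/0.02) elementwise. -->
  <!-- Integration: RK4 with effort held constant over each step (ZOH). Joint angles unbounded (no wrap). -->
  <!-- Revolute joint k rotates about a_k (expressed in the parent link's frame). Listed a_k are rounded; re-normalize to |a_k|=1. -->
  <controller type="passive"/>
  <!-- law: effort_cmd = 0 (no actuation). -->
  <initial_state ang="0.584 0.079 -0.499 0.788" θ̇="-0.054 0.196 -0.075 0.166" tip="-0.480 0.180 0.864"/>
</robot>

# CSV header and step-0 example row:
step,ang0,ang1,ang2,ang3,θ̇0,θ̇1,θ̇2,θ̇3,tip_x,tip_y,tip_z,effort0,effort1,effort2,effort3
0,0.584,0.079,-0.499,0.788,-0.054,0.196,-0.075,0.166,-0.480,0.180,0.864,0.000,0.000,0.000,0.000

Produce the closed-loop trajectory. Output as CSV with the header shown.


step,ang0,ang1,ang2,ang3,θ̇0,θ̇1,θ̇2,θ̇3,tip_x,tip_y,tip_z,effort0,effort1,effort2,effort3
1,0.585,0.080,-0.501,0.792,0.226,-0.080,-0.281,0.586,-0.480,0.181,0.863,0.000,0.000,0.000,0.000
2,0.588,0.078,-0.505,0.799,0.467,-0.307,-0.460,0.929,-0.481,0.182,0.862,0.000,0.000,0.000,0.000
3,0.594,0.073,-0.510,0.810,0.694,-0.523,-0.620,1.191,-0.482,0.183,0.861,0.000,0.000,0.000,0.000
4,0.602,0.067,-0.517,0.823,0.911,-0.730,-0.764,1.395,-0.483,0.184,0.860,0.000,0.000,0.000,0.000
5,0.612,0.059,-0.525,0.838,1.119,-0.931,-0.894,1.555,-0.484,0.185,0.858,0.000,0.000,0.000,0.000
6,0.625,0.049,-0.535,0.854,1.321,-1.128,-1.013,1.683,-0.485,0.187,0.856,0.000,0.000,0.000,0.000
7,0.639,0.036,-0.545,0.871,1.517,-1.323,-1.120,1.788,-0.487,0.189,0.854,0.000,0.000,0.000,0.000
8,0.655,0.022,-0.557,0.890,1.710,-1.518,-1.217,1.878,-0.488,0.191,0.852,0.000,0.000,0.000,0.000
9,0.673,0.006,-0.570,0.909,1.900,-1.714,-1.304,1.956,-0.490,0.193,0.849,0.000,0.000,0.000,0.000
10,0.693,-0.012,-0.583,0.929,2.087,-1.911,-1.381,2.027,-0.492,0.196,0.846,0.000,0.000,0.000,0.000
11,0.715,-0.032,-0.597,0.950,2.272,-2.110,-1.448,2.095,-0.494,0.199,0.842,0.000,0.000,0.000,0.000
12,0.738,-0.054,-0.612,0.971,2.454,-2.311,-1.504,2.163,-0.497,0.202,0.838,0.000,0.000,0.000,0.000
13,0.764,-0.079,-0.627,0.993,2.633,-2.511,-1.548,2.233,-0.499,0.205,0.834,0.000,0.000,0.000,0.000
14,0.791,-0.105,-0.643,1.015,2.807,-2.708,-1.581,2.307,-0.502,0.209,0.829,0.000,0.000,0.000,0.000
15,0.820,-0.133,-0.659,1.039,2.977,-2.902,-1.602,2.389,-0.505,0.213,0.824,0.000,0.000,0.000,0.000
16,0.851,-0.163,-0.675,1.063,3.140,-3.088,-1.610,2.480,-0.508,0.217,0.818,0.000,0.000,0.000,0.000
17,0.883,-0.194,-0.691,1.089,3.296,-3.264,-1.607,2.581,-0.511,0.221,0.812,0.000,0.000,0.000,0.000
18,0.916,-0.228,-0.707,1.115,3.443,-3.427,-1.591,2.694,-0.514,0.226,0.805,0.000,0.000,0.000,0.000
19,0.952,-0.263,-0.723,1.142,3.580,-3.574,-1.564,2.819,-0.518,0.230,0.798,0.000,0.000,0.000,0.000
20,0.988,-0.299,-0.738,1.171,3.708,-3.702,-1.528,2.954,-0.522,0.235,0.790,0.000,0.000,0.000,0.000
21,1.026,-0.337,-0.753,1.202,3.826,-3.810,-1.482,3.098,-0.526,0.241,0.781,0.000,0.000,0.000,0.000
22,1.064,-0.375,-0.768,1.233,3.934,-3.898,-1.428,3.249,-0.530,0.246,0.772,0.000,0.000,0.000,0.000
23,1.104,-0.415,-0.782,1.267,4.033,-3.965,-1.368,3.404,-0.534,0.252,0.763,0.000,0.000,0.000,0.000
24,1.145,-0.455,-0.795,1.301,4.124,-4.011,-1.303,3.559,-0.539,0.258,0.753,0.000,0.000,0.000,0.000
25,1.187,-0.495,-0.808,1.338,4.208,-4.038,-1.234,3.712,-0.543,0.264,0.742,0.000,0.000,0.000,0.000
26,1.229,-0.535,-0.820,1.376,4.285,-4.046,-1.163,3.859,-0.548,0.270,0.730,0.000,0.000,0.000,0.000
27,1.272,-0.576,-0.831,1.415,4.356,-4.035,-1.090,3.997,-0.553,0.277,0.718,0.000,0.000,0.000,0.000
28,1.316,-0.616,-0.842,1.456,4.422,-4.008,-1.018,4.124,-0.559,0.284,0.705,0.000,0.000,0.000,0.000
29,1.361,-0.656,-0.852,1.497,4.483,-3.965,-0.948,4.239,-0.564,0.291,0.691,0.000,0.000,0.000,0.000
30,1.406,-0.695,-0.861,1.540,4.539,-3.905,-0.881,4.338,-0.570,0.298,0.677,0.000,0.000,0.000,0.000
31,1.452,-0.734,-0.869,1.584,4.591,-3.830,-0.818,4.420,-0.576,0.305,0.662,0.000,0.000,0.000,0.000
32,1.498,-0.772,-0.877,1.629,4.637,-3.738,-0.760,4.484,-0.583,0.313,0.646,0.000,0.000,0.000,0.000
33,1.544,-0.809,-0.884,1.674,4.677,-3.630,-0.710,4.526,-0.589,0.321,0.629,0.000,0.000,0.000,0.000
34,1.591,-0.844,-0.891,1.719,4.710,-3.505,-0.668,4.546,-0.596,0.328,0.611,0.000,0.000,0.000,0.000
35,1.639,-0.879,-0.898,1.764,4.737,-3.363,-0.636,4.541,-0.603,0.336,0.593,0.000,0.000,0.000,0.000
36,1.686,-0.912,-0.904,1.810,4.755,-3.202,-0.615,4.509,-0.610,0.345,0.573,0.000,0.000,0.000,0.000
37,1.734,-0.943,-0.910,1.855,4.763,-3.021,-0.608,4.449,-0.617,0.353,0.553,0.000,0.000,0.000,0.000
38,1.781,-0.972,-0.916,1.899,4.761,-2.818,-0.614,4.357,-0.625,0.361,0.532,0.000,0.000,0.000,0.000
39,1.829,-0.999,-0.922,1.942,4.746,-2.593,-0.635,4.233,-0.632,0.369,0.509,0.000,0.000,0.000,0.000
40,1.876,-1.024,-0.929,1.983,4.717,-2.343,-0.672,4.075,-0.640,0.377,0.486,0.000,0.000,0.000,0.000
41,1.923,-1.046,-0.936,2.023,4.673,-2.066,-0.726,3.882,-0.648,0.386,0.461,0.000,0.000,0.000,0.000
42,1.969,-1.065,-0.944,2.061,4.612,-1.759,-0.797,3.653,-0.656,0.394,0.436,0.000,0.000,0.000,0.000
43,2.015,-1.081,-0.952,2.096,4.532,-1.420,-0.885,3.391,-0.664,0.402,0.409,0.000,0.000,0.000,0.000
44,2.060,-1.093,-0.961,2.128,4.433,-1.046,-0.988,3.096,-0.672,0.410,0.381,0.000,0.000,0.000,0.000
45,2.104,-1.102,-0.972,2.158,4.312,-0.634,-1.106,2.771,-0.680,0.417,0.352,0.000,0.000,0.000,0.000
46,2.146,-1.106,-0.983,2.184,4.168,-0.180,-1.236,2.420,-0.688,0.424,0.321,0.000,0.000,0.000,0.000
47,2.187,-1.105,-0.996,2.206,4.017,0.291,-1.365,2.020,-0.695,0.431,0.290,0.000,0.000,0.000,0.000
48,2.226,-1.100,-1.011,2.224,3.842,0.810,-1.498,1.613,-0.702,0.438,0.257,0.000,0.000,0.000,0.000
49,2.264,-1.089,-1.026,2.238,3.642,1.386,-1.632,1.206,-0.709,0.444,0.223,0.000,0.000,0.000,0.000
50,2.299,-1.072,-1.043,2.248,3.416,2.021,-1.759,0.801,-0.715,0.449,0.187,0.000,0.000,0.000,0.000
51,2.332,-1.048,-1.062,2.254,3.166,2.716,-1.871,0.404,-0.721,0.454,0.150,0.000,0.000,0.000,0.000
52,2.362,-1.017,-1.081,2.256,2.896,3.471,-1.956,0.025,-0.726,0.458,0.113,0.000,0.000,0.000,0.000
53,2.390,-0.978,-1.101,2.256,2.601,4.323,-1.998,-0.155,-0.730,0.461,0.073,0.000,0.000,0.000,0.000
54,2.415,-0.931,-1.121,2.253,2.304,5.210,-1.981,-0.331,-0.734,0.463,0.033,,,,
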